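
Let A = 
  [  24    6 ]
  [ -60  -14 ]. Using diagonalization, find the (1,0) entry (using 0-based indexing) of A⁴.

-31200

Characteristic polynomial: λ^2 - 10λ + 24 = (λ - 6)(λ - 4), so the eigenvalues are 4, 6.
λ=4: eigenvector (-3, 10).
λ=6: eigenvector (1, -3).
P = [[-3, 1], [10, -3]], D = diag(4, 6), P⁻¹ = [[3, 1], [10, 3]].
A⁴ = P·diag(256, 1296)·P⁻¹ = [[10656, 3120], [-31200, -9104]].
The requested entry is -31200.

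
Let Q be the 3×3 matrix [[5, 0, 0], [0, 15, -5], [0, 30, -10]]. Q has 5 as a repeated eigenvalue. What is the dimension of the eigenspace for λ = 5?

2

Q − 5I = [[0, 0, 0], [0, 10, -5], [0, 30, -15]].
This matrix has rank 1, so its null space has dimension 3 − 1 = 2.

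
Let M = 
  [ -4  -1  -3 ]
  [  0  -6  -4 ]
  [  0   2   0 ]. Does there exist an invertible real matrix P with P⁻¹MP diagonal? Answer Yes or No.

Characteristic polynomial: p(s) = s^3 + 10s^2 + 32s + 32 = (s + 2)(s + 4)^2.
s = -4 has algebraic multiplicity 2; rank(M + 4I) = 2, so geometric multiplicity = 1.
Geometric multiplicity < algebraic multiplicity, so M is not diagonalizable.

No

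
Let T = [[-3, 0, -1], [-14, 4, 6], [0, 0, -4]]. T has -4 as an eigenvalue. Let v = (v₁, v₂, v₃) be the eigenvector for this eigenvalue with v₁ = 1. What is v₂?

1

T + 4I = [[1, 0, -1], [-14, 8, 6], [0, 0, 0]].
Solving (T + 4I)v = 0 gives the eigenspace spanned by (1, 1, 1).
With v₁ = 1, v = (1, 1, 1), so v₂ = 1.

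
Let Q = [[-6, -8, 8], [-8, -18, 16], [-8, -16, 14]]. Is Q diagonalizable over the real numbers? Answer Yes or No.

Yes

Characteristic polynomial: p(t) = t^3 + 10t^2 + 28t + 24 = (t + 2)^2(t + 6).
t = -2 has algebraic multiplicity 2; rank(Q + 2I) = 1, so geometric multiplicity = 2.
Every eigenvalue has geometric = algebraic multiplicity, so Q is diagonalizable.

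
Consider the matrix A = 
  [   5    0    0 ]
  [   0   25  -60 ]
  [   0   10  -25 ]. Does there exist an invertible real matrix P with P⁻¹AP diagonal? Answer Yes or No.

Yes

Characteristic polynomial: p(λ) = λ^3 - 5λ^2 - 25λ + 125 = (λ - 5)^2(λ + 5).
λ = 5 has algebraic multiplicity 2; rank(A − 5I) = 1, so geometric multiplicity = 2.
Every eigenvalue has geometric = algebraic multiplicity, so A is diagonalizable.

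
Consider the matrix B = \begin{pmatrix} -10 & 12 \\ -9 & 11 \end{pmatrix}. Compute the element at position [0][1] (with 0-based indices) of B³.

Characteristic polynomial: λ^2 - λ - 2 = (λ - 2)(λ + 1), so the eigenvalues are -1, 2.
λ=2: eigenvector (1, 1).
λ=-1: eigenvector (4, 3).
P = [[1, 4], [1, 3]], D = diag(2, -1), P⁻¹ = [[-3, 4], [1, -1]].
B³ = P·diag(8, -1)·P⁻¹ = [[-28, 36], [-27, 35]].
The requested entry is 36.

36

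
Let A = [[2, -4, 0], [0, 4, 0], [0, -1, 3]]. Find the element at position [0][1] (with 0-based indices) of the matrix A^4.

Characteristic polynomial: t^3 - 9t^2 + 26t - 24 = (t - 4)(t - 3)(t - 2), so the eigenvalues are 2, 3, 4.
t=2: eigenvector (1, 0, 0).
t=3: eigenvector (0, 0, 1).
t=4: eigenvector (-2, 1, -1).
P = [[1, 0, -2], [0, 0, 1], [0, 1, -1]], D = diag(2, 3, 4), P⁻¹ = [[1, 2, 0], [0, 1, 1], [0, 1, 0]].
A⁴ = P·diag(16, 81, 256)·P⁻¹ = [[16, -480, 0], [0, 256, 0], [0, -175, 81]].
The requested entry is -480.

-480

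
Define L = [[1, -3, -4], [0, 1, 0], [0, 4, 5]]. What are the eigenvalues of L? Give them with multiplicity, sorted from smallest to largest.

1, 1, 5

Characteristic polynomial: p(s) = s^3 - 7s^2 + 11s - 5 = (s - 5)(s - 1)^2.
Roots (with multiplicity): 1, 1, 5.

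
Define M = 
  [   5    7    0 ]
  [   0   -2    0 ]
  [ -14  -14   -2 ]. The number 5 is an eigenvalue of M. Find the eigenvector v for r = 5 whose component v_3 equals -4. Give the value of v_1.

2

M − 5I = [[0, 7, 0], [0, -7, 0], [-14, -14, -7]].
Solving (M − 5I)v = 0 gives the eigenspace spanned by (2, 0, -4).
With v_3 = -4, v = (2, 0, -4), so v_1 = 2.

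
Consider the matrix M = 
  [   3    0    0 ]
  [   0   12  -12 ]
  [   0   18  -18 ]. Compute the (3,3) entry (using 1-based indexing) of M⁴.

3888

Characteristic polynomial: s^3 + 3s^2 - 18s = s(s - 3)(s + 6), so the eigenvalues are -6, 0, 3.
s=3: eigenvector (1, 0, 0).
s=0: eigenvector (0, 1, 1).
s=-6: eigenvector (0, 2, 3).
P = [[1, 0, 0], [0, 1, 2], [0, 1, 3]], D = diag(3, 0, -6), P⁻¹ = [[1, 0, 0], [0, 3, -2], [0, -1, 1]].
M⁴ = P·diag(81, 0, 1296)·P⁻¹ = [[81, 0, 0], [0, -2592, 2592], [0, -3888, 3888]].
The requested entry is 3888.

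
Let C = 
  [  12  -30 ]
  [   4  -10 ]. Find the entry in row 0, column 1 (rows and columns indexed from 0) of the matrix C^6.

-960

Characteristic polynomial: s^2 - 2s = s(s - 2), so the eigenvalues are 0, 2.
s=0: eigenvector (-5, -2).
s=2: eigenvector (3, 1).
P = [[-5, 3], [-2, 1]], D = diag(0, 2), P⁻¹ = [[1, -3], [2, -5]].
C⁶ = P·diag(0, 64)·P⁻¹ = [[384, -960], [128, -320]].
The requested entry is -960.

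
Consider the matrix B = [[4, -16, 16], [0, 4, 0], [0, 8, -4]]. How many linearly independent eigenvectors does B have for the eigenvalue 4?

2

B − 4I = [[0, -16, 16], [0, 0, 0], [0, 8, -8]].
This matrix has rank 1, so its null space has dimension 3 − 1 = 2.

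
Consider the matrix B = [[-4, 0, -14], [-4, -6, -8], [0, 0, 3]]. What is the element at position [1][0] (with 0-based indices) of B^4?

Characteristic polynomial: t^3 + 7t^2 - 6t - 72 = (t - 3)(t + 4)(t + 6), so the eigenvalues are -6, -4, 3.
t=3: eigenvector (-2, 0, 1).
t=-6: eigenvector (0, 1, 0).
t=-4: eigenvector (1, -2, 0).
P = [[-2, 0, 1], [0, 1, -2], [1, 0, 0]], D = diag(3, -6, -4), P⁻¹ = [[0, 0, 1], [2, 1, 4], [1, 0, 2]].
B⁴ = P·diag(81, 1296, 256)·P⁻¹ = [[256, 0, 350], [2080, 1296, 4160], [0, 0, 81]].
The requested entry is 2080.

2080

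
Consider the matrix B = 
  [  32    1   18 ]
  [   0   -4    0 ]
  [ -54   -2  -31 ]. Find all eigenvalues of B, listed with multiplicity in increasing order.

Characteristic polynomial: p(t) = t^3 + 3t^2 - 24t - 80 = (t - 5)(t + 4)^2.
Roots (with multiplicity): -4, -4, 5.

-4, -4, 5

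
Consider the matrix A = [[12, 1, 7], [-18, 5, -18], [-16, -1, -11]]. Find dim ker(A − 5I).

A − 5I = [[7, 1, 7], [-18, 0, -18], [-16, -1, -16]].
This matrix has rank 2, so its null space has dimension 3 − 2 = 1.

1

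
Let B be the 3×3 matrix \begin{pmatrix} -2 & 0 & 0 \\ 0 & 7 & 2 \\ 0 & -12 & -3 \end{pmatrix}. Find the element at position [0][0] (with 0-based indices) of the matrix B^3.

-8

Characteristic polynomial: t^3 - 2t^2 - 5t + 6 = (t - 3)(t - 1)(t + 2), so the eigenvalues are -2, 1, 3.
t=-2: eigenvector (1, 0, 0).
t=1: eigenvector (0, -1, 3).
t=3: eigenvector (0, 1, -2).
P = [[1, 0, 0], [0, -1, 1], [0, 3, -2]], D = diag(-2, 1, 3), P⁻¹ = [[1, 0, 0], [0, 2, 1], [0, 3, 1]].
B³ = P·diag(-8, 1, 27)·P⁻¹ = [[-8, 0, 0], [0, 79, 26], [0, -156, -51]].
The requested entry is -8.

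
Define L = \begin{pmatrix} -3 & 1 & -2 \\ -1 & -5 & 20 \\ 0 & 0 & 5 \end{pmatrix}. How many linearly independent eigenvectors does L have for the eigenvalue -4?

1

L + 4I = [[1, 1, -2], [-1, -1, 20], [0, 0, 9]].
This matrix has rank 2, so its null space has dimension 3 − 2 = 1.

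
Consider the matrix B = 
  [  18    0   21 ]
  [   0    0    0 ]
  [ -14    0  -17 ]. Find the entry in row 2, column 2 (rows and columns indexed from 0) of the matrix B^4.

-269

Characteristic polynomial: λ^3 - λ^2 - 12λ = λ(λ - 4)(λ + 3), so the eigenvalues are -3, 0, 4.
λ=4: eigenvector (3, 0, -2).
λ=0: eigenvector (0, 1, 0).
λ=-3: eigenvector (-1, 0, 1).
P = [[3, 0, -1], [0, 1, 0], [-2, 0, 1]], D = diag(4, 0, -3), P⁻¹ = [[1, 0, 1], [0, 1, 0], [2, 0, 3]].
B⁴ = P·diag(256, 0, 81)·P⁻¹ = [[606, 0, 525], [0, 0, 0], [-350, 0, -269]].
The requested entry is -269.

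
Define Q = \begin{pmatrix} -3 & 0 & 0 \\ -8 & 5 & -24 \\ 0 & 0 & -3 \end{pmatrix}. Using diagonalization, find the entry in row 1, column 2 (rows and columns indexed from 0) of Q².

-48

Characteristic polynomial: μ^3 + μ^2 - 21μ - 45 = (μ - 5)(μ + 3)^2, so the eigenvalues are -3, -3, 5.
μ=-3: eigenvector (3, 0, -1).
μ=5: eigenvector (0, 1, 0).
μ=-3: eigenvector (-2, 1, 1).
P = [[3, 0, -2], [0, 1, 1], [-1, 0, 1]], D = diag(-3, 5, -3), P⁻¹ = [[1, 0, 2], [-1, 1, -3], [1, 0, 3]].
Q² = P·diag(9, 25, 9)·P⁻¹ = [[9, 0, 0], [-16, 25, -48], [0, 0, 9]].
The requested entry is -48.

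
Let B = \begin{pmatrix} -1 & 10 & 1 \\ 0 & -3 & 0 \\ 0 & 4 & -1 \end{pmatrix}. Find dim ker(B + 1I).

B + 1I = [[0, 10, 1], [0, -2, 0], [0, 4, 0]].
This matrix has rank 2, so its null space has dimension 3 − 2 = 1.

1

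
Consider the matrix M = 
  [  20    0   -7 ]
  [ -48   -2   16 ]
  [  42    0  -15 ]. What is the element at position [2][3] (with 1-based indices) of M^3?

448

Characteristic polynomial: μ^3 - 3μ^2 - 16μ - 12 = (μ - 6)(μ + 1)(μ + 2), so the eigenvalues are -2, -1, 6.
μ=6: eigenvector (1, -2, 2).
μ=-2: eigenvector (0, 1, 0).
μ=-1: eigenvector (1, 0, 3).
P = [[1, 0, 1], [-2, 1, 0], [2, 0, 3]], D = diag(6, -2, -1), P⁻¹ = [[3, 0, -1], [6, 1, -2], [-2, 0, 1]].
M³ = P·diag(216, -8, -1)·P⁻¹ = [[650, 0, -217], [-1344, -8, 448], [1302, 0, -435]].
The requested entry is 448.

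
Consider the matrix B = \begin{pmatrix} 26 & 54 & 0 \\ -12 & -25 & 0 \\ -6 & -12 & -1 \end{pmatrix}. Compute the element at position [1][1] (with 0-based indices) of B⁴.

-119

Characteristic polynomial: λ^3 - 3λ - 2 = (λ - 2)(λ + 1)^2, so the eigenvalues are -1, -1, 2.
λ=2: eigenvector (9, -4, -2).
λ=-1: eigenvector (-2, 1, 0).
λ=-1: eigenvector (-4, 2, 1).
P = [[9, -2, -4], [-4, 1, 2], [-2, 0, 1]], D = diag(2, -1, -1), P⁻¹ = [[1, 2, 0], [0, 1, -2], [2, 4, 1]].
B⁴ = P·diag(16, 1, 1)·P⁻¹ = [[136, 270, 0], [-60, -119, 0], [-30, -60, 1]].
The requested entry is -119.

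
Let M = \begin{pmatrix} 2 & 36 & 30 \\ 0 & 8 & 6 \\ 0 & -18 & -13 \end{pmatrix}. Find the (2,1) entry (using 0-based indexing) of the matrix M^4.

Characteristic polynomial: t^3 + 3t^2 - 6t - 8 = (t - 2)(t + 1)(t + 4), so the eigenvalues are -4, -1, 2.
t=2: eigenvector (1, 0, 0).
t=-1: eigenvector (6, 2, -3).
t=-4: eigenvector (4, 1, -2).
P = [[1, 6, 4], [0, 2, 1], [0, -3, -2]], D = diag(2, -1, -4), P⁻¹ = [[1, 0, 2], [0, 2, 1], [0, -3, -2]].
M⁴ = P·diag(16, 1, 256)·P⁻¹ = [[16, -3060, -2010], [0, -764, -510], [0, 1530, 1021]].
The requested entry is 1530.

1530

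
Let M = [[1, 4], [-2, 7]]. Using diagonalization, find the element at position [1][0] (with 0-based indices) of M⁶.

Characteristic polynomial: r^2 - 8r + 15 = (r - 5)(r - 3), so the eigenvalues are 3, 5.
r=5: eigenvector (1, 1).
r=3: eigenvector (-2, -1).
P = [[1, -2], [1, -1]], D = diag(5, 3), P⁻¹ = [[-1, 2], [-1, 1]].
M⁶ = P·diag(15625, 729)·P⁻¹ = [[-14167, 29792], [-14896, 30521]].
The requested entry is -14896.

-14896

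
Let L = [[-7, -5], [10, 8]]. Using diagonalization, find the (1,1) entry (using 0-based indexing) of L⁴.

Characteristic polynomial: r^2 - r - 6 = (r - 3)(r + 2), so the eigenvalues are -2, 3.
r=3: eigenvector (1, -2).
r=-2: eigenvector (1, -1).
P = [[1, 1], [-2, -1]], D = diag(3, -2), P⁻¹ = [[-1, -1], [2, 1]].
L⁴ = P·diag(81, 16)·P⁻¹ = [[-49, -65], [130, 146]].
The requested entry is 146.

146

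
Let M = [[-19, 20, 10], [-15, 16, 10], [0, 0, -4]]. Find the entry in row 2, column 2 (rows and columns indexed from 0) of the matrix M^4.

Characteristic polynomial: λ^3 + 7λ^2 + 8λ - 16 = (λ - 1)(λ + 4)^2, so the eigenvalues are -4, -4, 1.
λ=-4: eigenvector (-2, -2, 1).
λ=1: eigenvector (1, 1, 0).
λ=-4: eigenvector (4, 3, 0).
P = [[-2, 1, 4], [-2, 1, 3], [1, 0, 0]], D = diag(-4, 1, -4), P⁻¹ = [[0, 0, 1], [-3, 4, 2], [1, -1, 0]].
M⁴ = P·diag(256, 1, 256)·P⁻¹ = [[1021, -1020, -510], [765, -764, -510], [0, 0, 256]].
The requested entry is 256.

256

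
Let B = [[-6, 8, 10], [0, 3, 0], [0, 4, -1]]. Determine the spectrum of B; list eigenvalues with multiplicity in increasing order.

Characteristic polynomial: p(t) = t^3 + 4t^2 - 15t - 18 = (t - 3)(t + 1)(t + 6).
Roots (with multiplicity): -6, -1, 3.

-6, -1, 3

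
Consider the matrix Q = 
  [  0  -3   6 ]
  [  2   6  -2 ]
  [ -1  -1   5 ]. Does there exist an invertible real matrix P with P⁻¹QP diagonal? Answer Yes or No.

Characteristic polynomial: p(r) = r^3 - 11r^2 + 40r - 48 = (r - 4)^2(r - 3).
r = 4 has algebraic multiplicity 2; rank(Q − 4I) = 2, so geometric multiplicity = 1.
Geometric multiplicity < algebraic multiplicity, so Q is not diagonalizable.

No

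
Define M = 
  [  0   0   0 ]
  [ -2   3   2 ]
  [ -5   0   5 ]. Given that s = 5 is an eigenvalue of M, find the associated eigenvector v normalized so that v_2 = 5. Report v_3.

M − 5I = [[-5, 0, 0], [-2, -2, 2], [-5, 0, 0]].
Solving (M − 5I)v = 0 gives the eigenspace spanned by (0, 5, 5).
With v_2 = 5, v = (0, 5, 5), so v_3 = 5.

5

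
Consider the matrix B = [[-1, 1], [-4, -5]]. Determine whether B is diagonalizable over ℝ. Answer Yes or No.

Characteristic polynomial: p(λ) = λ^2 + 6λ + 9 = (λ + 3)^2.
λ = -3 has algebraic multiplicity 2; rank(B + 3I) = 1, so geometric multiplicity = 1.
Geometric multiplicity < algebraic multiplicity, so B is not diagonalizable.

No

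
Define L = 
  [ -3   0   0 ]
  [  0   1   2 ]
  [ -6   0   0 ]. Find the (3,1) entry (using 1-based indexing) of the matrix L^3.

-54

Characteristic polynomial: s^3 + 2s^2 - 3s = s(s - 1)(s + 3), so the eigenvalues are -3, 0, 1.
s=1: eigenvector (0, 1, 0).
s=-3: eigenvector (-1, 1, -2).
s=0: eigenvector (0, -2, 1).
P = [[0, -1, 0], [1, 1, -2], [0, -2, 1]], D = diag(1, -3, 0), P⁻¹ = [[-3, 1, 2], [-1, 0, 0], [-2, 0, 1]].
L³ = P·diag(1, -27, 0)·P⁻¹ = [[-27, 0, 0], [24, 1, 2], [-54, 0, 0]].
The requested entry is -54.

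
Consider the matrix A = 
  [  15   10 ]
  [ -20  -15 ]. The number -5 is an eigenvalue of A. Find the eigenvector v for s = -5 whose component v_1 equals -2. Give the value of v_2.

4

A + 5I = [[20, 10], [-20, -10]].
Solving (A + 5I)v = 0 gives the eigenspace spanned by (-2, 4).
With v_1 = -2, v = (-2, 4), so v_2 = 4.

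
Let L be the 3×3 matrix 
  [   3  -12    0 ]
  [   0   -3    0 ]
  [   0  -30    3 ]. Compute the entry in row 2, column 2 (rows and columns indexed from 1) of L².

9

Characteristic polynomial: t^3 - 3t^2 - 9t + 27 = (t - 3)^2(t + 3), so the eigenvalues are -3, 3, 3.
t=3: eigenvector (0, 0, 1).
t=-3: eigenvector (2, 1, 5).
t=3: eigenvector (1, 0, 2).
P = [[0, 2, 1], [0, 1, 0], [1, 5, 2]], D = diag(3, -3, 3), P⁻¹ = [[-2, -1, 1], [0, 1, 0], [1, -2, 0]].
L² = P·diag(9, 9, 9)·P⁻¹ = [[9, 0, 0], [0, 9, 0], [0, 0, 9]].
The requested entry is 9.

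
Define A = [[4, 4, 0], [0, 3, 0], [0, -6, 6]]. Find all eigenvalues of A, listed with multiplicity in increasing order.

Characteristic polynomial: p(λ) = λ^3 - 13λ^2 + 54λ - 72 = (λ - 6)(λ - 4)(λ - 3).
Roots (with multiplicity): 3, 4, 6.

3, 4, 6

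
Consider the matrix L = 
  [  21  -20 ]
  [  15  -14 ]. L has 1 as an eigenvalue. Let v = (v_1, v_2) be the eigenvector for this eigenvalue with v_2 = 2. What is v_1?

2

L − 1I = [[20, -20], [15, -15]].
Solving (L − 1I)v = 0 gives the eigenspace spanned by (2, 2).
With v_2 = 2, v = (2, 2), so v_1 = 2.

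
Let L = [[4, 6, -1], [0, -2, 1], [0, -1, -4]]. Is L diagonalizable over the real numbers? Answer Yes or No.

No

Characteristic polynomial: p(r) = r^3 + 2r^2 - 15r - 36 = (r - 4)(r + 3)^2.
r = -3 has algebraic multiplicity 2; rank(L + 3I) = 2, so geometric multiplicity = 1.
Geometric multiplicity < algebraic multiplicity, so L is not diagonalizable.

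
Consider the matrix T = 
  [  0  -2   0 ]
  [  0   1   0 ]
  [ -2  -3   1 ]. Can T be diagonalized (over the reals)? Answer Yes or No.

No

Characteristic polynomial: p(μ) = μ^3 - 2μ^2 + μ = μ(μ - 1)^2.
μ = 1 has algebraic multiplicity 2; rank(T − 1I) = 2, so geometric multiplicity = 1.
Geometric multiplicity < algebraic multiplicity, so T is not diagonalizable.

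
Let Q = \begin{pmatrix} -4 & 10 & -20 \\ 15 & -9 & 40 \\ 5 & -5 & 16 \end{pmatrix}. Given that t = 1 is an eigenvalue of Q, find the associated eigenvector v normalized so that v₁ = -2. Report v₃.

1

Q − 1I = [[-5, 10, -20], [15, -10, 40], [5, -5, 15]].
Solving (Q − 1I)v = 0 gives the eigenspace spanned by (-2, 1, 1).
With v₁ = -2, v = (-2, 1, 1), so v₃ = 1.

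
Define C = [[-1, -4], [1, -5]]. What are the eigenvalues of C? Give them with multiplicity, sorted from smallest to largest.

-3, -3

Characteristic polynomial: p(λ) = λ^2 + 6λ + 9 = (λ + 3)^2.
Roots (with multiplicity): -3, -3.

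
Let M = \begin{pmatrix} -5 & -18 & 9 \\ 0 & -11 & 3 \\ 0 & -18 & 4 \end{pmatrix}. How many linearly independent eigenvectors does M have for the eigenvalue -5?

2

M + 5I = [[0, -18, 9], [0, -6, 3], [0, -18, 9]].
This matrix has rank 1, so its null space has dimension 3 − 1 = 2.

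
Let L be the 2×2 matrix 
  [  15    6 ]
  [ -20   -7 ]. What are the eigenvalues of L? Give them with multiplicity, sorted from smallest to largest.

Characteristic polynomial: p(λ) = λ^2 - 8λ + 15 = (λ - 5)(λ - 3).
Roots (with multiplicity): 3, 5.

3, 5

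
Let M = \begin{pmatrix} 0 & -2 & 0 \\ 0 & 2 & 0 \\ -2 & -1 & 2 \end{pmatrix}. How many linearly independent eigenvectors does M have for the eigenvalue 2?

1

M − 2I = [[-2, -2, 0], [0, 0, 0], [-2, -1, 0]].
This matrix has rank 2, so its null space has dimension 3 − 2 = 1.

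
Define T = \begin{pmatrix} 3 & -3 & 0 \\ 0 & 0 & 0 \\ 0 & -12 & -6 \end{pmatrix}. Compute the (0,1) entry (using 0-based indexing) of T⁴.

Characteristic polynomial: λ^3 + 3λ^2 - 18λ = λ(λ - 3)(λ + 6), so the eigenvalues are -6, 0, 3.
λ=0: eigenvector (1, 1, -2).
λ=3: eigenvector (1, 0, 0).
λ=-6: eigenvector (0, 0, 1).
P = [[1, 1, 0], [1, 0, 0], [-2, 0, 1]], D = diag(0, 3, -6), P⁻¹ = [[0, 1, 0], [1, -1, 0], [0, 2, 1]].
T⁴ = P·diag(0, 81, 1296)·P⁻¹ = [[81, -81, 0], [0, 0, 0], [0, 2592, 1296]].
The requested entry is -81.

-81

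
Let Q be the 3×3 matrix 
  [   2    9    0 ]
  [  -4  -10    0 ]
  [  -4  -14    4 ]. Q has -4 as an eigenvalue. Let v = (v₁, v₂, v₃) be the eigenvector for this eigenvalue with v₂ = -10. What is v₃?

Q + 4I = [[6, 9, 0], [-4, -6, 0], [-4, -14, 8]].
Solving (Q + 4I)v = 0 gives the eigenspace spanned by (15, -10, -10).
With v₂ = -10, v = (15, -10, -10), so v₃ = -10.

-10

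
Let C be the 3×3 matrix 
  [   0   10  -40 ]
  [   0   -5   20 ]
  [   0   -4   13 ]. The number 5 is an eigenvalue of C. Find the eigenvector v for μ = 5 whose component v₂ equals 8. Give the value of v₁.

C − 5I = [[-5, 10, -40], [0, -10, 20], [0, -4, 8]].
Solving (C − 5I)v = 0 gives the eigenspace spanned by (-16, 8, 4).
With v₂ = 8, v = (-16, 8, 4), so v₁ = -16.

-16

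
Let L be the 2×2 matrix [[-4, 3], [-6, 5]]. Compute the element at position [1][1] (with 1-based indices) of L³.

Characteristic polynomial: r^2 - r - 2 = (r - 2)(r + 1), so the eigenvalues are -1, 2.
r=2: eigenvector (-1, -2).
r=-1: eigenvector (1, 1).
P = [[-1, 1], [-2, 1]], D = diag(2, -1), P⁻¹ = [[1, -1], [2, -1]].
L³ = P·diag(8, -1)·P⁻¹ = [[-10, 9], [-18, 17]].
The requested entry is -10.

-10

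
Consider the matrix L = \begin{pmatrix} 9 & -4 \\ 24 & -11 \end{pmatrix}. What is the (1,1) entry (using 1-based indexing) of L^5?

Characteristic polynomial: s^2 + 2s - 3 = (s - 1)(s + 3), so the eigenvalues are -3, 1.
s=-3: eigenvector (1, 3).
s=1: eigenvector (-1, -2).
P = [[1, -1], [3, -2]], D = diag(-3, 1), P⁻¹ = [[-2, 1], [-3, 1]].
L⁵ = P·diag(-243, 1)·P⁻¹ = [[489, -244], [1464, -731]].
The requested entry is 489.

489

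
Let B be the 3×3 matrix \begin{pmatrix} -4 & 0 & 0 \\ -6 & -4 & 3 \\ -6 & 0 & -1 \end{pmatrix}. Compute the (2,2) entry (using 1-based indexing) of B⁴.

Characteristic polynomial: λ^3 + 9λ^2 + 24λ + 16 = (λ + 1)(λ + 4)^2, so the eigenvalues are -4, -4, -1.
λ=-1: eigenvector (0, 1, 1).
λ=-4: eigenvector (0, 1, 0).
λ=-4: eigenvector (1, 2, 2).
P = [[0, 0, 1], [1, 1, 2], [1, 0, 2]], D = diag(-1, -4, -4), P⁻¹ = [[-2, 0, 1], [0, 1, -1], [1, 0, 0]].
B⁴ = P·diag(1, 256, 256)·P⁻¹ = [[256, 0, 0], [510, 256, -255], [510, 0, 1]].
The requested entry is 256.

256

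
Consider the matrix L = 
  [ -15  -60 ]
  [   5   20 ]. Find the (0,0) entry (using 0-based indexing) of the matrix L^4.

-1875

Characteristic polynomial: μ^2 - 5μ = μ(μ - 5), so the eigenvalues are 0, 5.
μ=5: eigenvector (-3, 1).
μ=0: eigenvector (4, -1).
P = [[-3, 4], [1, -1]], D = diag(5, 0), P⁻¹ = [[1, 4], [1, 3]].
L⁴ = P·diag(625, 0)·P⁻¹ = [[-1875, -7500], [625, 2500]].
The requested entry is -1875.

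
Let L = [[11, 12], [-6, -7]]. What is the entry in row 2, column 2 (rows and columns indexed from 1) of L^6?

-15623

Characteristic polynomial: μ^2 - 4μ - 5 = (μ - 5)(μ + 1), so the eigenvalues are -1, 5.
μ=-1: eigenvector (1, -1).
μ=5: eigenvector (2, -1).
P = [[1, 2], [-1, -1]], D = diag(-1, 5), P⁻¹ = [[-1, -2], [1, 1]].
L⁶ = P·diag(1, 15625)·P⁻¹ = [[31249, 31248], [-15624, -15623]].
The requested entry is -15623.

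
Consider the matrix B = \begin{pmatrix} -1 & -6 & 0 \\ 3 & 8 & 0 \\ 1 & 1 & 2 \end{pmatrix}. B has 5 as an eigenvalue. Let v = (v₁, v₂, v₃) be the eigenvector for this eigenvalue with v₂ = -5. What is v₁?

B − 5I = [[-6, -6, 0], [3, 3, 0], [1, 1, -3]].
Solving (B − 5I)v = 0 gives the eigenspace spanned by (5, -5, 0).
With v₂ = -5, v = (5, -5, 0), so v₁ = 5.

5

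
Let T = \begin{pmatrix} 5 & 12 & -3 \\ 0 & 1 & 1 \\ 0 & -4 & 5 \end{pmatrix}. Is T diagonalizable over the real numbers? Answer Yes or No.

No

Characteristic polynomial: p(r) = r^3 - 11r^2 + 39r - 45 = (r - 5)(r - 3)^2.
r = 3 has algebraic multiplicity 2; rank(T − 3I) = 2, so geometric multiplicity = 1.
Geometric multiplicity < algebraic multiplicity, so T is not diagonalizable.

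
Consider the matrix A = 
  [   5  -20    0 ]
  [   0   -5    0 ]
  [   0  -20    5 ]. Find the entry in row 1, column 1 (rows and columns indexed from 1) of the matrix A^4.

625

Characteristic polynomial: r^3 - 5r^2 - 25r + 125 = (r - 5)^2(r + 5), so the eigenvalues are -5, 5, 5.
r=-5: eigenvector (2, 1, 2).
r=5: eigenvector (1, 0, 0).
r=5: eigenvector (1, 0, 1).
P = [[2, 1, 1], [1, 0, 0], [2, 0, 1]], D = diag(-5, 5, 5), P⁻¹ = [[0, 1, 0], [1, 0, -1], [0, -2, 1]].
A⁴ = P·diag(625, 625, 625)·P⁻¹ = [[625, 0, 0], [0, 625, 0], [0, 0, 625]].
The requested entry is 625.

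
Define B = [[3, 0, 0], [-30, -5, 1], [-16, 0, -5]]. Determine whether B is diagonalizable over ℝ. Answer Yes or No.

No

Characteristic polynomial: p(t) = t^3 + 7t^2 - 5t - 75 = (t - 3)(t + 5)^2.
t = -5 has algebraic multiplicity 2; rank(B + 5I) = 2, so geometric multiplicity = 1.
Geometric multiplicity < algebraic multiplicity, so B is not diagonalizable.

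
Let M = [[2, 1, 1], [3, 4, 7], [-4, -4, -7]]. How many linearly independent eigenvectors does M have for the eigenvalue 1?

M − 1I = [[1, 1, 1], [3, 3, 7], [-4, -4, -8]].
This matrix has rank 2, so its null space has dimension 3 − 2 = 1.

1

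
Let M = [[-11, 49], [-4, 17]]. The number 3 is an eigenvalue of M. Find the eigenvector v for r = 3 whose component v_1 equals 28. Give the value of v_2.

8

M − 3I = [[-14, 49], [-4, 14]].
Solving (M − 3I)v = 0 gives the eigenspace spanned by (28, 8).
With v_1 = 28, v = (28, 8), so v_2 = 8.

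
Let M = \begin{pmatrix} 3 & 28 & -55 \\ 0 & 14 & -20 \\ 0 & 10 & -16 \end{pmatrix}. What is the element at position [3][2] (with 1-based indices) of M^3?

Characteristic polynomial: t^3 - t^2 - 30t + 72 = (t - 4)(t - 3)(t + 6), so the eigenvalues are -6, 3, 4.
t=3: eigenvector (1, 0, 0).
t=-6: eigenvector (-3, -1, -1).
t=4: eigenvector (1, 2, 1).
P = [[1, -3, 1], [0, -1, 2], [0, -1, 1]], D = diag(3, -6, 4), P⁻¹ = [[1, 2, -5], [0, 1, -2], [0, 1, -1]].
M³ = P·diag(27, -216, 64)·P⁻¹ = [[27, 766, -1495], [0, 344, -560], [0, 280, -496]].
The requested entry is 280.

280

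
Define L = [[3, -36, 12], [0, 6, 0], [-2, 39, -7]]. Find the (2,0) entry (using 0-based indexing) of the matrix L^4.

Characteristic polynomial: r^3 - 2r^2 - 21r - 18 = (r - 6)(r + 1)(r + 3), so the eigenvalues are -3, -1, 6.
r=-3: eigenvector (-2, 0, 1).
r=6: eigenvector (0, 1, 3).
r=-1: eigenvector (3, 0, -1).
P = [[-2, 0, 3], [0, 1, 0], [1, 3, -1]], D = diag(-3, 6, -1), P⁻¹ = [[1, -9, 3], [0, 1, 0], [1, -6, 2]].
L⁴ = P·diag(81, 1296, 1)·P⁻¹ = [[-159, 1440, -480], [0, 1296, 0], [80, 3165, 241]].
The requested entry is 80.

80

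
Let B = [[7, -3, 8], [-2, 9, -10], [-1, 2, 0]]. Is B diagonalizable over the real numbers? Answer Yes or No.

Characteristic polynomial: p(r) = r^3 - 16r^2 + 85r - 150 = (r - 6)(r - 5)^2.
r = 5 has algebraic multiplicity 2; rank(B − 5I) = 2, so geometric multiplicity = 1.
Geometric multiplicity < algebraic multiplicity, so B is not diagonalizable.

No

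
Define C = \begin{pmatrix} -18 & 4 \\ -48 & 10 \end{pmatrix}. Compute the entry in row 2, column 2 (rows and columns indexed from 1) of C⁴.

-3824

Characteristic polynomial: s^2 + 8s + 12 = (s + 2)(s + 6), so the eigenvalues are -6, -2.
s=-6: eigenvector (1, 3).
s=-2: eigenvector (1, 4).
P = [[1, 1], [3, 4]], D = diag(-6, -2), P⁻¹ = [[4, -1], [-3, 1]].
C⁴ = P·diag(1296, 16)·P⁻¹ = [[5136, -1280], [15360, -3824]].
The requested entry is -3824.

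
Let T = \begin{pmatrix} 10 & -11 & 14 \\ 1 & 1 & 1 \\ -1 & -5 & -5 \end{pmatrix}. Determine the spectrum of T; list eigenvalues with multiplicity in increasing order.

-4, 5, 5

Characteristic polynomial: p(μ) = μ^3 - 6μ^2 - 15μ + 100 = (μ - 5)^2(μ + 4).
Roots (with multiplicity): -4, 5, 5.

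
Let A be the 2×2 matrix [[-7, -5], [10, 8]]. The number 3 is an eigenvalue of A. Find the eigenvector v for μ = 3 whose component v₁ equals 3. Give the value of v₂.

A − 3I = [[-10, -5], [10, 5]].
Solving (A − 3I)v = 0 gives the eigenspace spanned by (3, -6).
With v₁ = 3, v = (3, -6), so v₂ = -6.

-6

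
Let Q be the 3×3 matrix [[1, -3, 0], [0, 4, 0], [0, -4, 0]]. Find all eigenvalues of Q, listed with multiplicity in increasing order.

0, 1, 4

Characteristic polynomial: p(λ) = λ^3 - 5λ^2 + 4λ = λ(λ - 4)(λ - 1).
Roots (with multiplicity): 0, 1, 4.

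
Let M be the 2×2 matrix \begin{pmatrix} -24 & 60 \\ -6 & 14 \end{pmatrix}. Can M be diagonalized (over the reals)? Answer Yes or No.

Characteristic polynomial: p(r) = r^2 + 10r + 24 = (r + 4)(r + 6).
All 2 eigenvalues are distinct, so M is diagonalizable.

Yes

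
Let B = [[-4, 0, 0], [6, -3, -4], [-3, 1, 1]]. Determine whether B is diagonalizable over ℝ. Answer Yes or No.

Characteristic polynomial: p(μ) = μ^3 + 6μ^2 + 9μ + 4 = (μ + 1)^2(μ + 4).
μ = -1 has algebraic multiplicity 2; rank(B + 1I) = 2, so geometric multiplicity = 1.
Geometric multiplicity < algebraic multiplicity, so B is not diagonalizable.

No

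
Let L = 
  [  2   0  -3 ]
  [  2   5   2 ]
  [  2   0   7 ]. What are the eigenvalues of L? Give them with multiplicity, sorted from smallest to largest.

4, 5, 5

Characteristic polynomial: p(λ) = λ^3 - 14λ^2 + 65λ - 100 = (λ - 5)^2(λ - 4).
Roots (with multiplicity): 4, 5, 5.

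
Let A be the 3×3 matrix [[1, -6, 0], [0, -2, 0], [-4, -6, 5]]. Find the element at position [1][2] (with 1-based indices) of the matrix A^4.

Characteristic polynomial: λ^3 - 4λ^2 - 7λ + 10 = (λ - 5)(λ - 1)(λ + 2), so the eigenvalues are -2, 1, 5.
λ=1: eigenvector (1, 0, 1).
λ=5: eigenvector (0, 0, 1).
λ=-2: eigenvector (2, 1, 2).
P = [[1, 0, 2], [0, 0, 1], [1, 1, 2]], D = diag(1, 5, -2), P⁻¹ = [[1, -2, 0], [-1, 0, 1], [0, 1, 0]].
A⁴ = P·diag(1, 625, 16)·P⁻¹ = [[1, 30, 0], [0, 16, 0], [-624, 30, 625]].
The requested entry is 30.

30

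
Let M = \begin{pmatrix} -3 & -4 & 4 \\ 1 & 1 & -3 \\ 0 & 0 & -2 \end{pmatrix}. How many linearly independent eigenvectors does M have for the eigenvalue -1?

1

M + 1I = [[-2, -4, 4], [1, 2, -3], [0, 0, -1]].
This matrix has rank 2, so its null space has dimension 3 − 2 = 1.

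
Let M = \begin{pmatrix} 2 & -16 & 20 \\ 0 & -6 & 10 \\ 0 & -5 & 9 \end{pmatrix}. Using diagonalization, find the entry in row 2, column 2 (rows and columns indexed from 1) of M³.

-66

Characteristic polynomial: λ^3 - 5λ^2 + 2λ + 8 = (λ - 4)(λ - 2)(λ + 1), so the eigenvalues are -1, 2, 4.
λ=-1: eigenvector (-4, -2, -1).
λ=4: eigenvector (2, 1, 1).
λ=2: eigenvector (1, 0, 0).
P = [[-4, 2, 1], [-2, 1, 0], [-1, 1, 0]], D = diag(-1, 4, 2), P⁻¹ = [[0, -1, 1], [0, -1, 2], [1, -2, 0]].
M³ = P·diag(-1, 64, 8)·P⁻¹ = [[8, -148, 260], [0, -66, 130], [0, -65, 129]].
The requested entry is -66.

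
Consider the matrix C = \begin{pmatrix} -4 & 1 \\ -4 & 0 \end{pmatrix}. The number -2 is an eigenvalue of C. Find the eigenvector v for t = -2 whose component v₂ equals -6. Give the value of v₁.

-3

C + 2I = [[-2, 1], [-4, 2]].
Solving (C + 2I)v = 0 gives the eigenspace spanned by (-3, -6).
With v₂ = -6, v = (-3, -6), so v₁ = -3.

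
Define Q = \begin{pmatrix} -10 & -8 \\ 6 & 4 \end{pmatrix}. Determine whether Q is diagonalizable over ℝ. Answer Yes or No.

Yes

Characteristic polynomial: p(s) = s^2 + 6s + 8 = (s + 2)(s + 4).
All 2 eigenvalues are distinct, so Q is diagonalizable.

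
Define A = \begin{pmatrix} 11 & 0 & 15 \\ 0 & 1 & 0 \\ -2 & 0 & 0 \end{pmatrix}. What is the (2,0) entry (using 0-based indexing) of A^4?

Characteristic polynomial: t^3 - 12t^2 + 41t - 30 = (t - 6)(t - 5)(t - 1), so the eigenvalues are 1, 5, 6.
t=5: eigenvector (-5, 0, 2).
t=1: eigenvector (0, 1, 0).
t=6: eigenvector (-3, 0, 1).
P = [[-5, 0, -3], [0, 1, 0], [2, 0, 1]], D = diag(5, 1, 6), P⁻¹ = [[1, 0, 3], [0, 1, 0], [-2, 0, -5]].
A⁴ = P·diag(625, 1, 1296)·P⁻¹ = [[4651, 0, 10065], [0, 1, 0], [-1342, 0, -2730]].
The requested entry is -1342.

-1342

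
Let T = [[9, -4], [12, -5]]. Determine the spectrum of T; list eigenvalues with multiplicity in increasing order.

1, 3

Characteristic polynomial: p(s) = s^2 - 4s + 3 = (s - 3)(s - 1).
Roots (with multiplicity): 1, 3.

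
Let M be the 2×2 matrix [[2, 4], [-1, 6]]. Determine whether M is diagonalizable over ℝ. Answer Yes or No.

Characteristic polynomial: p(r) = r^2 - 8r + 16 = (r - 4)^2.
r = 4 has algebraic multiplicity 2; rank(M − 4I) = 1, so geometric multiplicity = 1.
Geometric multiplicity < algebraic multiplicity, so M is not diagonalizable.

No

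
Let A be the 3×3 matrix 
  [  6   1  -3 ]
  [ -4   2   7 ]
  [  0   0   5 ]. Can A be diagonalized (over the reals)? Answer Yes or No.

No

Characteristic polynomial: p(t) = t^3 - 13t^2 + 56t - 80 = (t - 5)(t - 4)^2.
t = 4 has algebraic multiplicity 2; rank(A − 4I) = 2, so geometric multiplicity = 1.
Geometric multiplicity < algebraic multiplicity, so A is not diagonalizable.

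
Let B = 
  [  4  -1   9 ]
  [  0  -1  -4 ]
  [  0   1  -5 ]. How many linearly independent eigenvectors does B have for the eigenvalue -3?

B + 3I = [[7, -1, 9], [0, 2, -4], [0, 1, -2]].
This matrix has rank 2, so its null space has dimension 3 − 2 = 1.

1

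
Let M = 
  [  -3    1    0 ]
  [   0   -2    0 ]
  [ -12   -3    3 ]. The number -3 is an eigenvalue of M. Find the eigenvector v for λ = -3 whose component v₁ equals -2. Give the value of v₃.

-4

M + 3I = [[0, 1, 0], [0, 1, 0], [-12, -3, 6]].
Solving (M + 3I)v = 0 gives the eigenspace spanned by (-2, 0, -4).
With v₁ = -2, v = (-2, 0, -4), so v₃ = -4.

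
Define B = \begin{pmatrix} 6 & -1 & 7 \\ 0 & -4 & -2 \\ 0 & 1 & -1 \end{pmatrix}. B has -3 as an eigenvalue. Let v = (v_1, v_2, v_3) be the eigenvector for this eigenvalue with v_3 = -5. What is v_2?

B + 3I = [[9, -1, 7], [0, -1, -2], [0, 1, 2]].
Solving (B + 3I)v = 0 gives the eigenspace spanned by (5, 10, -5).
With v_3 = -5, v = (5, 10, -5), so v_2 = 10.

10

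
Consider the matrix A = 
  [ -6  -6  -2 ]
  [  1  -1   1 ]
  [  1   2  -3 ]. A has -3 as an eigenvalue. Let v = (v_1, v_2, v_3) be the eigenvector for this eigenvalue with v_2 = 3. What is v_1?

A + 3I = [[-3, -6, -2], [1, 2, 1], [1, 2, 0]].
Solving (A + 3I)v = 0 gives the eigenspace spanned by (-6, 3, 0).
With v_2 = 3, v = (-6, 3, 0), so v_1 = -6.

-6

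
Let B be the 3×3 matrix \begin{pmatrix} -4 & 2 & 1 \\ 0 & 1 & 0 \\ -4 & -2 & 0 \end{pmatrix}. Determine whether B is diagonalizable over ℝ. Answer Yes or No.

Characteristic polynomial: p(μ) = μ^3 + 3μ^2 - 4 = (μ - 1)(μ + 2)^2.
μ = -2 has algebraic multiplicity 2; rank(B + 2I) = 2, so geometric multiplicity = 1.
Geometric multiplicity < algebraic multiplicity, so B is not diagonalizable.

No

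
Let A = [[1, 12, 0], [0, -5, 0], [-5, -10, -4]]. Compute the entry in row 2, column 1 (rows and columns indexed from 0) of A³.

Characteristic polynomial: r^3 + 8r^2 + 11r - 20 = (r - 1)(r + 4)(r + 5), so the eigenvalues are -5, -4, 1.
r=1: eigenvector (1, 0, -1).
r=-5: eigenvector (-2, 1, 0).
r=-4: eigenvector (0, 0, 1).
P = [[1, -2, 0], [0, 1, 0], [-1, 0, 1]], D = diag(1, -5, -4), P⁻¹ = [[1, 2, 0], [0, 1, 0], [1, 2, 1]].
A³ = P·diag(1, -125, -64)·P⁻¹ = [[1, 252, 0], [0, -125, 0], [-65, -130, -64]].
The requested entry is -130.

-130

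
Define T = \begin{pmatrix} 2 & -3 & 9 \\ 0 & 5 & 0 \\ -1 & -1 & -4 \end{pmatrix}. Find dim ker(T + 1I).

T + 1I = [[3, -3, 9], [0, 6, 0], [-1, -1, -3]].
This matrix has rank 2, so its null space has dimension 3 − 2 = 1.

1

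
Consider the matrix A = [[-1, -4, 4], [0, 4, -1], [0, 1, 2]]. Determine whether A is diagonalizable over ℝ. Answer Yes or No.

No

Characteristic polynomial: p(s) = s^3 - 5s^2 + 3s + 9 = (s - 3)^2(s + 1).
s = 3 has algebraic multiplicity 2; rank(A − 3I) = 2, so geometric multiplicity = 1.
Geometric multiplicity < algebraic multiplicity, so A is not diagonalizable.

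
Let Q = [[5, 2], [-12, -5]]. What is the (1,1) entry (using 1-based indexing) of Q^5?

5

Characteristic polynomial: t^2 - 1 = (t - 1)(t + 1), so the eigenvalues are -1, 1.
t=-1: eigenvector (-1, 3).
t=1: eigenvector (1, -2).
P = [[-1, 1], [3, -2]], D = diag(-1, 1), P⁻¹ = [[2, 1], [3, 1]].
Q⁵ = P·diag(-1, 1)·P⁻¹ = [[5, 2], [-12, -5]].
The requested entry is 5.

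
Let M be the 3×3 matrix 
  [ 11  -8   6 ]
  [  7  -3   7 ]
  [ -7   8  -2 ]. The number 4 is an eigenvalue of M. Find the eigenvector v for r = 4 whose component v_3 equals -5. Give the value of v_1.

10

M − 4I = [[7, -8, 6], [7, -7, 7], [-7, 8, -6]].
Solving (M − 4I)v = 0 gives the eigenspace spanned by (10, 5, -5).
With v_3 = -5, v = (10, 5, -5), so v_1 = 10.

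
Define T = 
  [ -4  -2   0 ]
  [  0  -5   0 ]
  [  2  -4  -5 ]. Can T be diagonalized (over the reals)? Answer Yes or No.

Characteristic polynomial: p(r) = r^3 + 14r^2 + 65r + 100 = (r + 4)(r + 5)^2.
r = -5 has algebraic multiplicity 2; rank(T + 5I) = 1, so geometric multiplicity = 2.
Every eigenvalue has geometric = algebraic multiplicity, so T is diagonalizable.

Yes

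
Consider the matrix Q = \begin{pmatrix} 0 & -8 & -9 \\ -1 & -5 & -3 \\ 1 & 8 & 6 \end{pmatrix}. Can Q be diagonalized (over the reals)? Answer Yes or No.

No

Characteristic polynomial: p(s) = s^3 - s^2 - 5s - 3 = (s - 3)(s + 1)^2.
s = -1 has algebraic multiplicity 2; rank(Q + 1I) = 2, so geometric multiplicity = 1.
Geometric multiplicity < algebraic multiplicity, so Q is not diagonalizable.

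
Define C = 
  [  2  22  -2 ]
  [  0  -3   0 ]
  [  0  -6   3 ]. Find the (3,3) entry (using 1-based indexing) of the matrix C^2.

Characteristic polynomial: μ^3 - 2μ^2 - 9μ + 18 = (μ - 3)(μ - 2)(μ + 3), so the eigenvalues are -3, 2, 3.
μ=2: eigenvector (1, 0, 0).
μ=-3: eigenvector (-4, 1, 1).
μ=3: eigenvector (-2, 0, 1).
P = [[1, -4, -2], [0, 1, 0], [0, 1, 1]], D = diag(2, -3, 3), P⁻¹ = [[1, 2, 2], [0, 1, 0], [0, -1, 1]].
C² = P·diag(4, 9, 9)·P⁻¹ = [[4, -10, -10], [0, 9, 0], [0, 0, 9]].
The requested entry is 9.

9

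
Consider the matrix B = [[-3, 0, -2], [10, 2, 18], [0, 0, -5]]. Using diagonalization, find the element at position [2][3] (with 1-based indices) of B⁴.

Characteristic polynomial: λ^3 + 6λ^2 - λ - 30 = (λ - 2)(λ + 3)(λ + 5), so the eigenvalues are -5, -3, 2.
λ=-3: eigenvector (1, -2, 0).
λ=-5: eigenvector (1, -4, 1).
λ=2: eigenvector (0, 1, 0).
P = [[1, 1, 0], [-2, -4, 1], [0, 1, 0]], D = diag(-3, -5, 2), P⁻¹ = [[1, 0, -1], [0, 0, 1], [2, 1, 2]].
B⁴ = P·diag(81, 625, 16)·P⁻¹ = [[81, 0, 544], [-130, 16, -2306], [0, 0, 625]].
The requested entry is -2306.

-2306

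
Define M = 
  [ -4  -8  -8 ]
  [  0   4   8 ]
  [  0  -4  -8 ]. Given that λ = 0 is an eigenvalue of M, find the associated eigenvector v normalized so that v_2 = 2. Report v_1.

M = [[-4, -8, -8], [0, 4, 8], [0, -4, -8]].
Solving (M)v = 0 gives the eigenspace spanned by (-2, 2, -1).
With v_2 = 2, v = (-2, 2, -1), so v_1 = -2.

-2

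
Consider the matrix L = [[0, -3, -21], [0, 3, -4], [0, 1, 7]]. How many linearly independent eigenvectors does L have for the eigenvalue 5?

1

L − 5I = [[-5, -3, -21], [0, -2, -4], [0, 1, 2]].
This matrix has rank 2, so its null space has dimension 3 − 2 = 1.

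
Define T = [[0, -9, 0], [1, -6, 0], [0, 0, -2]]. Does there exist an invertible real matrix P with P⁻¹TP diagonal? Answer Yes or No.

Characteristic polynomial: p(λ) = λ^3 + 8λ^2 + 21λ + 18 = (λ + 2)(λ + 3)^2.
λ = -3 has algebraic multiplicity 2; rank(T + 3I) = 2, so geometric multiplicity = 1.
Geometric multiplicity < algebraic multiplicity, so T is not diagonalizable.

No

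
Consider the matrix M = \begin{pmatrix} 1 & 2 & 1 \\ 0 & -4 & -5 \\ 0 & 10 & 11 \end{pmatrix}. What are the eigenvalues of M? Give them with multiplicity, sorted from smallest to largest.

Characteristic polynomial: p(t) = t^3 - 8t^2 + 13t - 6 = (t - 6)(t - 1)^2.
Roots (with multiplicity): 1, 1, 6.

1, 1, 6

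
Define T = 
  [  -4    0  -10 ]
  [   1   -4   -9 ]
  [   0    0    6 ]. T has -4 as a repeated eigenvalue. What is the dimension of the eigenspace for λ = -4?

1

T + 4I = [[0, 0, -10], [1, 0, -9], [0, 0, 10]].
This matrix has rank 2, so its null space has dimension 3 − 2 = 1.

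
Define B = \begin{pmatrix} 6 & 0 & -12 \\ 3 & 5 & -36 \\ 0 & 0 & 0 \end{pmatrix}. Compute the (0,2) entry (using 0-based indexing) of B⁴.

-2592

Characteristic polynomial: r^3 - 11r^2 + 30r = r(r - 6)(r - 5), so the eigenvalues are 0, 5, 6.
r=6: eigenvector (1, 3, 0).
r=5: eigenvector (0, 1, 0).
r=0: eigenvector (2, 6, 1).
P = [[1, 0, 2], [3, 1, 6], [0, 0, 1]], D = diag(6, 5, 0), P⁻¹ = [[1, 0, -2], [-3, 1, 0], [0, 0, 1]].
B⁴ = P·diag(1296, 625, 0)·P⁻¹ = [[1296, 0, -2592], [2013, 625, -7776], [0, 0, 0]].
The requested entry is -2592.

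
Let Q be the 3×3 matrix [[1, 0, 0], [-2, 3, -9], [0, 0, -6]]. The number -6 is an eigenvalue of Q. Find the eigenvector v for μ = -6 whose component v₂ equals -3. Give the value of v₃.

Q + 6I = [[7, 0, 0], [-2, 9, -9], [0, 0, 0]].
Solving (Q + 6I)v = 0 gives the eigenspace spanned by (0, -3, -3).
With v₂ = -3, v = (0, -3, -3), so v₃ = -3.

-3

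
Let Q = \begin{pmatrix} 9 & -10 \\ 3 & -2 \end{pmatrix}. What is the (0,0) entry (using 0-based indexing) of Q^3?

249

Characteristic polynomial: s^2 - 7s + 12 = (s - 4)(s - 3), so the eigenvalues are 3, 4.
s=3: eigenvector (-5, -3).
s=4: eigenvector (2, 1).
P = [[-5, 2], [-3, 1]], D = diag(3, 4), P⁻¹ = [[1, -2], [3, -5]].
Q³ = P·diag(27, 64)·P⁻¹ = [[249, -370], [111, -158]].
The requested entry is 249.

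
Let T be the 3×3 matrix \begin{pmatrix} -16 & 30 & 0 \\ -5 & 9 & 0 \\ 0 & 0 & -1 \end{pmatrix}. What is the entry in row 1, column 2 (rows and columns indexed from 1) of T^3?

1290

Characteristic polynomial: r^3 + 8r^2 + 13r + 6 = (r + 1)^2(r + 6), so the eigenvalues are -6, -1, -1.
r=-1: eigenvector (2, 1, 0).
r=-6: eigenvector (3, 1, 0).
r=-1: eigenvector (0, 0, 1).
P = [[2, 3, 0], [1, 1, 0], [0, 0, 1]], D = diag(-1, -6, -1), P⁻¹ = [[-1, 3, 0], [1, -2, 0], [0, 0, 1]].
T³ = P·diag(-1, -216, -1)·P⁻¹ = [[-646, 1290, 0], [-215, 429, 0], [0, 0, -1]].
The requested entry is 1290.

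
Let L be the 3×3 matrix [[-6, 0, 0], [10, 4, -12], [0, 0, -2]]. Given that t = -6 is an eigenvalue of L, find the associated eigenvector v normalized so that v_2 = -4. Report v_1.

4

L + 6I = [[0, 0, 0], [10, 10, -12], [0, 0, 4]].
Solving (L + 6I)v = 0 gives the eigenspace spanned by (4, -4, 0).
With v_2 = -4, v = (4, -4, 0), so v_1 = 4.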